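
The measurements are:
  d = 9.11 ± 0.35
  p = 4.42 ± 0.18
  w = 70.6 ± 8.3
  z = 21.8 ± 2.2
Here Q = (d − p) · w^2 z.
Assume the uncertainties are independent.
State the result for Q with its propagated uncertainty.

Let u = d − p = 4.69. δu = √(δd² + δp²) = √(0.122 + 0.0324) = 0.394, so δu/u = 0.0839.
Q is then a monomial in u, w, z:
δQ/Q = √((δu/u)² + (2·δw/w)² + (1·δz/z)²) = √(0.00704 + 0.0553 + 0.0102) = 0.269
Q = 5.1e+05, so δQ = 0.269 × 5.1e+05 = 1.37e+05.

(5.10 ± 1.37) × 10^5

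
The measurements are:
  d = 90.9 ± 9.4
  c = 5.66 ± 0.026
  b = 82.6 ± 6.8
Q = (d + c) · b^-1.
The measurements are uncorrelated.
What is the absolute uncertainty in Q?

0.149

Let u = d + c = 96.6. δu = √(δd² + δc²) = √(88.4 + 0.000676) = 9.40, so δu/u = 0.0973.
Q is then a monomial in u, b:
δQ/Q = √((δu/u)² + (-1·δb/b)²) = √(0.00948 + 0.00678) = 0.127
Q = 1.17, so δQ = 0.127 × 1.17 = 0.149.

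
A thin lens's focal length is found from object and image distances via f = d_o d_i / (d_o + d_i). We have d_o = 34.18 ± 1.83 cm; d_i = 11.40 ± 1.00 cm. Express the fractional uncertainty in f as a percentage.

6.71%

∂f/∂d_o = (d_i/(d_o+d_i))² = 0.0626;  ∂f/∂d_i = (d_o/(d_o+d_i))² = 0.562
δf = √((∂f/∂d_o · δd_o)² + (∂f/∂d_i · δd_i)²) = √(0.0131 + 0.316) = 0.574 cm
f = 8.549 cm, so δf/f = 0.574/8.549 = 0.0671.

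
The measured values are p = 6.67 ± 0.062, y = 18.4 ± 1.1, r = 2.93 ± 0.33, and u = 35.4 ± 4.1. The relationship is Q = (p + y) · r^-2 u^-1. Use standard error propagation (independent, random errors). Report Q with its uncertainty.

0.0825 ± 0.0212

Let w = p + y = 25.1. δw = √(δp² + δy²) = √(0.00384 + 1.21) = 1.10, so δw/w = 0.0439.
Q is then a monomial in w, r, u:
δQ/Q = √((δw/w)² + (-2·δr/r)² + (-1·δu/u)²) = √(0.00193 + 0.0507 + 0.0134) = 0.257
Q = 0.0825, so δQ = 0.257 × 0.0825 = 0.0212.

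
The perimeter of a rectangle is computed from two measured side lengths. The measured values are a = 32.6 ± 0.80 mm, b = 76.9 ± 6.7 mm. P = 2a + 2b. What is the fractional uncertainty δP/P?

Each term contributes (cᵢ δxᵢ)² to (δP)²:
  (2·δa)² = 2.56;  (2·δb)² = 180
δP = √(182) = 13.5 mm
P = 219 mm, so δP/P = 13.5/219 = 0.0616.

0.0616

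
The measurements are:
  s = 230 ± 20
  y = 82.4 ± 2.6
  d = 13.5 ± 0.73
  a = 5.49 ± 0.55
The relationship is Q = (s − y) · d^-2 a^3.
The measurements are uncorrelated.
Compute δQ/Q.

Let u = s − y = 148. δu = √(δs² + δy²) = √(400 + 6.76) = 20.2, so δu/u = 0.137.
Q is then a monomial in u, d, a:
δQ/Q = √((δu/u)² + (-2·δd/d)² + (3·δa/a)²) = √(0.0187 + 0.0117 + 0.0903) = 0.347

0.347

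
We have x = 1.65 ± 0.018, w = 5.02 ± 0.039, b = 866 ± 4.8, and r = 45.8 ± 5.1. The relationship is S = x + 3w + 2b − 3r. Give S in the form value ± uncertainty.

1610 ± 18.1

Absolute uncertainties add in quadrature for a linear combination:
  (δx)² = 0.000324;  (3·δw)² = 0.0137;  (2·δb)² = 92.2;  (3·δr)² = 234
δS = √(326) = 18.1
S = 1610.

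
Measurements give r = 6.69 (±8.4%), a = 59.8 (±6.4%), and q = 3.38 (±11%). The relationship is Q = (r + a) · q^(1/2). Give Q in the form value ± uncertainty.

Let u = r + a = 66.5. δu = √(δr² + δa²) = √(0.316 + 14.6) = 3.87, so δu/u = 0.0582.
Q is then a monomial in u, q:
δQ/Q = √((δu/u)² + (½·δq/q)²) = √(0.00338 + 0.00302) = 0.0801
Q = 122, so δQ = 0.0801 × 122 = 9.79.

122 ± 9.79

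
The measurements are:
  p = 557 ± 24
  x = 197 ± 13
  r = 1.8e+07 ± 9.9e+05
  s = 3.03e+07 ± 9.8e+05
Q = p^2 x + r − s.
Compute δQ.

Let w = p^2·x = 6.11e+07. δw/w = √((2·δp/p)² + (1·δx/x)²) = √(0.00743 + 0.00435) = 0.109, so δw = 6.63e+06.
Q = w + r − s: δQ = √(δw² + δr² + δs²) = √(4.4e+13 + 9.8e+11 + 9.6e+11) = 6.78e+06

6.78e+06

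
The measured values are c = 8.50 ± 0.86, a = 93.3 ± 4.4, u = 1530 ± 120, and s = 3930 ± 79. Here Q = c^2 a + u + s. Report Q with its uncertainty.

12200 ± 1410

Let p = c^2·a = 6740. δp/p = √((2·δc/c)² + (1·δa/a)²) = √(0.0409 + 0.00222) = 0.208, so δp = 1400.
Q = p + u + s: δQ = √(δp² + δu² + δs²) = √(1.96e+06 + 14400 + 6240) = 1410
Q = 12200.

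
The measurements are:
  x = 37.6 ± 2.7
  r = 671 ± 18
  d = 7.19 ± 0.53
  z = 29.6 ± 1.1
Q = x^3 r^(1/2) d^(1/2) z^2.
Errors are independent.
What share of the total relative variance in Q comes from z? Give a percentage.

(δQ/Q)² = (3·δx/x)² + (½·δr/r)² + (½·δd/d)² + (2·δz/z)²
  x term: (3×0.0718)² = 0.0464
  r term: (0.5×0.0268)² = 0.000180
  d term: (0.5×0.0737)² = 0.00136
  z term: (2×0.0372)² = 0.00552
Total = 0.0535. Share from z = 0.00552/0.0535 = 0.103.

10.3%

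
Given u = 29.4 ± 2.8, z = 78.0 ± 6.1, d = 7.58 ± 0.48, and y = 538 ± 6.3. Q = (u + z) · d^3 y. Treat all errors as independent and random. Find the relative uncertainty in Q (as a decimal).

0.200

Let w = u + z = 107. δw = √(δu² + δz²) = √(7.84 + 37.2) = 6.71, so δw/w = 0.0625.
Q is then a monomial in w, d, y:
δQ/Q = √((δw/w)² + (3·δd/d)² + (1·δy/y)²) = √(0.00391 + 0.0361 + 0.000137) = 0.200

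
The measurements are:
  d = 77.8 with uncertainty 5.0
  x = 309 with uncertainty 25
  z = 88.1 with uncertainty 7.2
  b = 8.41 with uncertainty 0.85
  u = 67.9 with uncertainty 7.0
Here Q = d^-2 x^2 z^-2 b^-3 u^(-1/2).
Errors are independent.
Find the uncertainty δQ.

Relative error in a monomial: (δQ/Q)² = Σ (nᵢ · δxᵢ/xᵢ)².
  (-2·δd/d)² = (-2×0.0643)² = 0.0165;  (2·δx/x)² = (2×0.0809)² = 0.0262;  (-2·δz/z)² = (-2×0.0817)² = 0.0267;  (-3·δb/b)² = (-3×0.101)² = 0.0919;  (−½·δu/u)² = (-0.5×0.103)² = 0.00266
δQ/Q = √(0.164) = 0.405
Q = 4.15e-07, so δQ = 0.405 × 4.15e-07 = 1.68e-07.

1.68e-07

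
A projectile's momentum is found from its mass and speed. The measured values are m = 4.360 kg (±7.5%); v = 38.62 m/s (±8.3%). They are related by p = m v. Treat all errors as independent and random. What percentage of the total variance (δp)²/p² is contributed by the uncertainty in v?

(δp/p)² = (1·δm/m)² + (1·δv/v)²
  m term: (1×0.0750)² = 0.00562
  v term: (1×0.0830)² = 0.00689
Total = 0.0125. Share from v = 0.00689/0.0125 = 0.551.

55.1%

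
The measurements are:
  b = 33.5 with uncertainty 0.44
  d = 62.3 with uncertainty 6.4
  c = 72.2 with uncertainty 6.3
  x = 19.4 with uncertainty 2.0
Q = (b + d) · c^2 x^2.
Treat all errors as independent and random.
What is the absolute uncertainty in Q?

5.23e+07

Let u = b + d = 95.8. δu = √(δb² + δd²) = √(0.194 + 41.0) = 6.42, so δu/u = 0.0670.
Q is then a monomial in u, c, x:
δQ/Q = √((δu/u)² + (2·δc/c)² + (2·δx/x)²) = √(0.00448 + 0.0305 + 0.0425) = 0.278
Q = 1.88e+08, so δQ = 0.278 × 1.88e+08 = 5.23e+07.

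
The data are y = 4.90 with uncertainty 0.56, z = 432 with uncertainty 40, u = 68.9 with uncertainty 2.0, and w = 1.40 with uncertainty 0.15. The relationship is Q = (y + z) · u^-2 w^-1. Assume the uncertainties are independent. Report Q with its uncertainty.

Let h = y + z = 437. δh = √(δy² + δz²) = √(0.314 + 1600) = 40.0, so δh/h = 0.0916.
Q is then a monomial in h, u, w:
δQ/Q = √((δh/h)² + (-2·δu/u)² + (-1·δw/w)²) = √(0.00838 + 0.00337 + 0.0115) = 0.152
Q = 0.0657, so δQ = 0.152 × 0.0657 = 0.0100.

0.0657 ± 0.0100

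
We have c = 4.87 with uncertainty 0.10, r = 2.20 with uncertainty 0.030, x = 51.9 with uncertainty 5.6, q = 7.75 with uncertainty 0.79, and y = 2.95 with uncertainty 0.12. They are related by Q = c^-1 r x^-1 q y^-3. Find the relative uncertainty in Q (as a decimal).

Relative error in a monomial: (δQ/Q)² = Σ (nᵢ · δxᵢ/xᵢ)².
  (-1·δc/c)² = (-1×0.0205)² = 0.000422;  (1·δr/r)² = (1×0.0136)² = 0.000186;  (-1·δx/x)² = (-1×0.108)² = 0.0116;  (1·δq/q)² = (1×0.102)² = 0.0104;  (-3·δy/y)² = (-3×0.0407)² = 0.0149
δQ/Q = √(0.0375) = 0.194

0.194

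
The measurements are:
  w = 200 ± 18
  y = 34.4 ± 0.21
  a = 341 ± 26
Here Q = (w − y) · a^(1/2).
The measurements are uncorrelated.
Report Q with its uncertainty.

Let u = w − y = 166. δu = √(δw² + δy²) = √(324 + 0.0441) = 18.0, so δu/u = 0.109.
Q is then a monomial in u, a:
δQ/Q = √((δu/u)² + (½·δa/a)²) = √(0.0118 + 0.00145) = 0.115
Q = 3060, so δQ = 0.115 × 3060 = 352.

3060 ± 352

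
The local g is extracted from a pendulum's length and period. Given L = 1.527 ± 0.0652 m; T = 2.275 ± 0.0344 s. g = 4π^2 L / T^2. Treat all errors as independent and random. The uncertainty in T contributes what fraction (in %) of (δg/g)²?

(δg/g)² = (1·δL/L)² + (-2·δT/T)²
  L term: (1×0.0427)² = 0.00182
  T term: (-2×0.0151)² = 0.000915
Total = 0.00274. Share from T = 0.000915/0.00274 = 0.334.

33.4%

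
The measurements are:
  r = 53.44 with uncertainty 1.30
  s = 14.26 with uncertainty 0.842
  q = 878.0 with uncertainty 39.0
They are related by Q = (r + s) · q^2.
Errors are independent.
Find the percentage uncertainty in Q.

Let u = r + s = 67.70. δu = √(δr² + δs²) = √(1.69 + 0.709) = 1.55, so δu/u = 0.0229.
Q is then a monomial in u, q:
δQ/Q = √((δu/u)² + (2·δq/q)²) = √(0.000523 + 0.00789) = 0.0917

9.17%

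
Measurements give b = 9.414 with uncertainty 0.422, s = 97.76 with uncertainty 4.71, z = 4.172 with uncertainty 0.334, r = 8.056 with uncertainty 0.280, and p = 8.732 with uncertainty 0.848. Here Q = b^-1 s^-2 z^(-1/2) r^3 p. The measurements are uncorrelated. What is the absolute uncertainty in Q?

Since Q is a product/quotient, work with relative uncertainties:
  (-1·δb/b)² = (-1×0.0448)² = 0.00201;  (-2·δs/s)² = (-2×0.0482)² = 0.00928;  (−½·δz/z)² = (-0.5×0.0801)² = 0.00160;  (3·δr/r)² = (3×0.0348)² = 0.0109;  (1·δp/p)² = (1×0.0971)² = 0.00943
δQ/Q = √(0.0332) = 0.182
Q = 0.02484, so δQ = 0.182 × 0.02484 = 0.00453.

0.00453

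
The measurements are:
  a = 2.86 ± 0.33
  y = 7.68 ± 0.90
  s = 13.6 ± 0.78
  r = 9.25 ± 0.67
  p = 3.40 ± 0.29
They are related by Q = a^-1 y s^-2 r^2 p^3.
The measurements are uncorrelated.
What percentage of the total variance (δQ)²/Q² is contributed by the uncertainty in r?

(δQ/Q)² = (-1·δa/a)² + (1·δy/y)² + (-2·δs/s)² + (2·δr/r)² + (3·δp/p)²
  a term: (-1×0.115)² = 0.0133
  y term: (1×0.117)² = 0.0137
  s term: (-2×0.0574)² = 0.0132
  r term: (2×0.0724)² = 0.0210
  p term: (3×0.0853)² = 0.0655
Total = 0.127. Share from r = 0.0210/0.127 = 0.166.

16.6%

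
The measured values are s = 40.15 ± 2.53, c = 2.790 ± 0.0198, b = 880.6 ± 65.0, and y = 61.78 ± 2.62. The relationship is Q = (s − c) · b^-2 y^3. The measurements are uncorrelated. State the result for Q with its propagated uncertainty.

Let u = s − c = 37.36. δu = √(δs² + δc²) = √(6.40 + 0.000392) = 2.53, so δu/u = 0.0677.
Q is then a monomial in u, b, y:
δQ/Q = √((δu/u)² + (-2·δb/b)² + (3·δy/y)²) = √(0.00459 + 0.0218 + 0.0162) = 0.206
Q = 11.36, so δQ = 0.206 × 11.36 = 2.34.

11.36 ± 2.34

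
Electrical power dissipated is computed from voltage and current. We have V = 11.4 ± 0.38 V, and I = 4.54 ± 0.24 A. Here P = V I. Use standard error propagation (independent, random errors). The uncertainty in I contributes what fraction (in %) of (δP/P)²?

(δP/P)² = (1·δV/V)² + (1·δI/I)²
  V term: (1×0.0333)² = 0.00111
  I term: (1×0.0529)² = 0.00279
Total = 0.00391. Share from I = 0.00279/0.00391 = 0.716.

71.6%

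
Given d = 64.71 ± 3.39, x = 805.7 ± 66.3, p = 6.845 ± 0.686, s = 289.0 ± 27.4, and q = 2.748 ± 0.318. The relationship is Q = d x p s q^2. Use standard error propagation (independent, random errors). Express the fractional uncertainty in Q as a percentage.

For a monomial Q ∝ d, x, p, s, q^2, fractional errors add in quadrature:
  (1·δd/d)² = (1×0.0524)² = 0.00274;  (1·δx/x)² = (1×0.0823)² = 0.00677;  (1·δp/p)² = (1×0.100)² = 0.0100;  (1·δs/s)² = (1×0.0948)² = 0.00899;  (2·δq/q)² = (2×0.116)² = 0.0536
δQ/Q = √(0.0821) = 0.287

28.7%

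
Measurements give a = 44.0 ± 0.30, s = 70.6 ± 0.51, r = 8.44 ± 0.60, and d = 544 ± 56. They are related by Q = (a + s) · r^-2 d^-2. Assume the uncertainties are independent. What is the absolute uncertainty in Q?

Let u = a + s = 115. δu = √(δa² + δs²) = √(0.0900 + 0.260) = 0.592, so δu/u = 0.00516.
Q is then a monomial in u, r, d:
δQ/Q = √((δu/u)² + (-2·δr/r)² + (-2·δd/d)²) = √(2.67e-05 + 0.0202 + 0.0424) = 0.250
Q = 5.44e-06, so δQ = 0.250 × 5.44e-06 = 1.36e-06.

1.36e-06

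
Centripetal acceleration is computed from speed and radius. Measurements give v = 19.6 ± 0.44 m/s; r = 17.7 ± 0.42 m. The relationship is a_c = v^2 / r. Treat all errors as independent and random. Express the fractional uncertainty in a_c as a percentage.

5.08%

Since a_c is a product/quotient, work with relative uncertainties:
  (2·δv/v)² = (2×0.0224)² = 0.00202;  (-1·δr/r)² = (-1×0.0237)² = 0.000563
δa_c/a_c = √(0.00258) = 0.0508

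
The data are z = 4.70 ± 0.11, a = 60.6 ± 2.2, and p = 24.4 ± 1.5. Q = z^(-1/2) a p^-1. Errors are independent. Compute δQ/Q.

For a monomial Q ∝ z^(-1/2), a, p^-1, fractional errors add in quadrature:
  (−½·δz/z)² = (-0.5×0.0234)² = 0.000137;  (1·δa/a)² = (1×0.0363)² = 0.00132;  (-1·δp/p)² = (-1×0.0615)² = 0.00378
δQ/Q = √(0.00523) = 0.0723

0.0723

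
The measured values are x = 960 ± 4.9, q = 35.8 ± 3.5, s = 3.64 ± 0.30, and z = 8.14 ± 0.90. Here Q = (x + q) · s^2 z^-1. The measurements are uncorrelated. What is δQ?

322

Let u = x + q = 996. δu = √(δx² + δq²) = √(24.0 + 12.2) = 6.02, so δu/u = 0.00605.
Q is then a monomial in u, s, z:
δQ/Q = √((δu/u)² + (2·δs/s)² + (-1·δz/z)²) = √(3.66e-05 + 0.0272 + 0.0122) = 0.199
Q = 1620, so δQ = 0.199 × 1620 = 322.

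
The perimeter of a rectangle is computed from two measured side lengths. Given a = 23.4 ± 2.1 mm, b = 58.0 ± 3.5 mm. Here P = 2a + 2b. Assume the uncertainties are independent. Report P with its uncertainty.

For a sum/difference, combine absolute errors in quadrature:
  (2·δa)² = 17.6;  (2·δb)² = 49.0
δP = √(66.6) = 8.16 mm
P = 163 mm.

163 ± 8.16 mm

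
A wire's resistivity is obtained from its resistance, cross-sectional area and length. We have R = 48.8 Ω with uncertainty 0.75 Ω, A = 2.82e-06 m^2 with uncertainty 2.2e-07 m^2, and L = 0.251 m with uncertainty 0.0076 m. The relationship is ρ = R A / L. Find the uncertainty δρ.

Products/powers → add relative errors in quadrature, weighted by exponent:
  (1·δR/R)² = (1×0.0154)² = 0.000236;  (1·δA/A)² = (1×0.0780)² = 0.00609;  (-1·δL/L)² = (-1×0.0303)² = 0.000917
δρ/ρ = √(0.00724) = 0.0851
ρ = 0.000548 Ω·m, so δρ = 0.0851 × 0.000548 = 4.66e-05 Ω·m.

4.66e-05 Ω·m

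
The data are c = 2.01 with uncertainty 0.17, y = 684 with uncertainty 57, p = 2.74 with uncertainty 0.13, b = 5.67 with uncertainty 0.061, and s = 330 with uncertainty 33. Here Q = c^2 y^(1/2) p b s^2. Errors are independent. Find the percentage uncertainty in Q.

27.0%

For a monomial Q ∝ c^2, y^(1/2), p, b, s^2, fractional errors add in quadrature:
  (2·δc/c)² = (2×0.0846)² = 0.0286;  (½·δy/y)² = (0.5×0.0833)² = 0.00174;  (1·δp/p)² = (1×0.0474)² = 0.00225;  (1·δb/b)² = (1×0.0108)² = 0.000116;  (2·δs/s)² = (2×0.100)² = 0.0400
δQ/Q = √(0.0727) = 0.270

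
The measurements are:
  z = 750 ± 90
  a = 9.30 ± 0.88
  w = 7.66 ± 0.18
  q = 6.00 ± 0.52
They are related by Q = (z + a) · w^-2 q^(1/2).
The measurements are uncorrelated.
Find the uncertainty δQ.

Let u = z + a = 759. δu = √(δz² + δa²) = √(8100 + 0.774) = 90.0, so δu/u = 0.119.
Q is then a monomial in u, w, q:
δQ/Q = √((δu/u)² + (-2·δw/w)² + (½·δq/q)²) = √(0.0141 + 0.00221 + 0.00188) = 0.135
Q = 31.7, so δQ = 0.135 × 31.7 = 4.27.

4.27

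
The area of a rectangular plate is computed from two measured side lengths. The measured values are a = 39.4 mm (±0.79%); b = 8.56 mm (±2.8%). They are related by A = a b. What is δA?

9.81 mm^2

A is a product of powers, so relative uncertainties combine in quadrature:
  (1·δa/a)² = (1×0.00790)² = 6.24e-05;  (1·δb/b)² = (1×0.0280)² = 0.000784
δA/A = √(0.000846) = 0.0291
A = 337 mm^2, so δA = 0.0291 × 337 = 9.81 mm^2.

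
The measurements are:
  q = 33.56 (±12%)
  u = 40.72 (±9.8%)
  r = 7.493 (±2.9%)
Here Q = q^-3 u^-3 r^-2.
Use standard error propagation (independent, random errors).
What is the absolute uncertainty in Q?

Relative error in a monomial: (δQ/Q)² = Σ (nᵢ · δxᵢ/xᵢ)².
  (-3·δq/q)² = (-3×0.120)² = 0.130;  (-3·δu/u)² = (-3×0.0980)² = 0.0864;  (-2·δr/r)² = (-2×0.0290)² = 0.00336
δQ/Q = √(0.219) = 0.468
Q = 6.979e-12, so δQ = 0.468 × 6.979e-12 = 3.27e-12.

3.27e-12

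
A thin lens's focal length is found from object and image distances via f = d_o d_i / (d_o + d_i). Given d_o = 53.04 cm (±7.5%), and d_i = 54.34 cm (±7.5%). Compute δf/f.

∂f/∂d_o = (d_i/(d_o+d_i))² = 0.256;  ∂f/∂d_i = (d_o/(d_o+d_i))² = 0.244
δf = √((∂f/∂d_o · δd_o)² + (∂f/∂d_i · δd_i)²) = √(1.04 + 0.989) = 1.42 cm
f = 26.84 cm, so δf/f = 1.42/26.84 = 0.0530.

0.0530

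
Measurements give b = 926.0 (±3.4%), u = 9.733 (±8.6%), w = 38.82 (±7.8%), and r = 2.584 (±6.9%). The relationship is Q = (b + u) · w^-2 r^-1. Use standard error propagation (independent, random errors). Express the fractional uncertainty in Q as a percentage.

Let h = b + u = 935.7. δh = √(δb² + δu²) = √(991 + 0.701) = 31.5, so δh/h = 0.0337.
Q is then a monomial in h, w, r:
δQ/Q = √((δh/h)² + (-2·δw/w)² + (-1·δr/r)²) = √(0.00113 + 0.0243 + 0.00476) = 0.174

17.4%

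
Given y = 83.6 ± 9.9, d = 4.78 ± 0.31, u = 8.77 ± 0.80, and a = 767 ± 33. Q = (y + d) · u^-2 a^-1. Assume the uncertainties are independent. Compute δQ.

Let w = y + d = 88.4. δw = √(δy² + δd²) = √(98.0 + 0.0961) = 9.90, so δw/w = 0.112.
Q is then a monomial in w, u, a:
δQ/Q = √((δw/w)² + (-2·δu/u)² + (-1·δa/a)²) = √(0.0126 + 0.0333 + 0.00185) = 0.218
Q = 0.00150, so δQ = 0.218 × 0.00150 = 0.000327.

0.000327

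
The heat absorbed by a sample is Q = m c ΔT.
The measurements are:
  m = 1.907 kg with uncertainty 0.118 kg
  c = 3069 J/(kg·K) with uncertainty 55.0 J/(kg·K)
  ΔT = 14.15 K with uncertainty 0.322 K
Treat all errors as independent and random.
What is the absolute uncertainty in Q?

5660 J

For a monomial Q ∝ m, c, ΔT, fractional errors add in quadrature:
  (1·δm/m)² = (1×0.0619)² = 0.00383;  (1·δc/c)² = (1×0.0179)² = 0.000321;  (1·δΔT/ΔT)² = (1×0.0228)² = 0.000518
δQ/Q = √(0.00467) = 0.0683
Q = 82810 J, so δQ = 0.0683 × 82810 = 5660 J.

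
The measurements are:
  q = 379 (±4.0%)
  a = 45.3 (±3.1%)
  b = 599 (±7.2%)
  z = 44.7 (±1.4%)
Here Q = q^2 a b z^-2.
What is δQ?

2.25e+05

Products/powers → add relative errors in quadrature, weighted by exponent:
  (2·δq/q)² = (2×0.0400)² = 0.00640;  (1·δa/a)² = (1×0.0310)² = 0.000961;  (1·δb/b)² = (1×0.0720)² = 0.00518;  (-2·δz/z)² = (-2×0.0140)² = 0.000784
δQ/Q = √(0.0133) = 0.115
Q = 1.95e+06, so δQ = 0.115 × 1.95e+06 = 2.25e+05.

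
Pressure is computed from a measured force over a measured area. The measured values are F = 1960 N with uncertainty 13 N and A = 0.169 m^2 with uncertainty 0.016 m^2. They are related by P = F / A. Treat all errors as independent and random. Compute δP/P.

For a monomial P ∝ F, A^-1, fractional errors add in quadrature:
  (1·δF/F)² = (1×0.00663)² = 4.4e-05;  (-1·δA/A)² = (-1×0.0947)² = 0.00896
δP/P = √(0.00901) = 0.0949

0.0949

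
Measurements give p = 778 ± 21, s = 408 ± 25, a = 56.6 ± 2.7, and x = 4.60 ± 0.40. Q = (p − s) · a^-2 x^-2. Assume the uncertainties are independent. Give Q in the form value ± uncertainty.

0.00546 ± 0.00119

Let u = p − s = 370. δu = √(δp² + δs²) = √(441 + 625) = 32.6, so δu/u = 0.0882.
Q is then a monomial in u, a, x:
δQ/Q = √((δu/u)² + (-2·δa/a)² + (-2·δx/x)²) = √(0.00779 + 0.00910 + 0.0302) = 0.217
Q = 0.00546, so δQ = 0.217 × 0.00546 = 0.00119.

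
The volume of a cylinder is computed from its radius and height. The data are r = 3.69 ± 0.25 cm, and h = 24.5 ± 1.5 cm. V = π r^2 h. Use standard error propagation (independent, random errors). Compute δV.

156 cm^3

V is a product of powers, so relative uncertainties combine in quadrature:
  (2·δr/r)² = (2×0.0678)² = 0.0184;  (1·δh/h)² = (1×0.0612)² = 0.00375
δV/V = √(0.0221) = 0.149
V = 1050 cm^3, so δV = 0.149 × 1050 = 156 cm^3.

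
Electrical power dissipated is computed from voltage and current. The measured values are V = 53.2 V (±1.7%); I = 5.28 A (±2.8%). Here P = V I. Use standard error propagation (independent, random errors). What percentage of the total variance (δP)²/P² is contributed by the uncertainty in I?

(δP/P)² = (1·δV/V)² + (1·δI/I)²
  V term: (1×0.0170)² = 0.000289
  I term: (1×0.0280)² = 0.000784
Total = 0.00107. Share from I = 0.000784/0.00107 = 0.731.

73.1%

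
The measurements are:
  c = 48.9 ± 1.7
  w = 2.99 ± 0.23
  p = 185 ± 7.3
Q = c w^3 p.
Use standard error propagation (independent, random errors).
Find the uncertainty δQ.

Products/powers → add relative errors in quadrature, weighted by exponent:
  (1·δc/c)² = (1×0.0348)² = 0.00121;  (3·δw/w)² = (3×0.0769)² = 0.0533;  (1·δp/p)² = (1×0.0395)² = 0.00156
δQ/Q = √(0.0560) = 0.237
Q = 2.42e+05, so δQ = 0.237 × 2.42e+05 = 57200.

57200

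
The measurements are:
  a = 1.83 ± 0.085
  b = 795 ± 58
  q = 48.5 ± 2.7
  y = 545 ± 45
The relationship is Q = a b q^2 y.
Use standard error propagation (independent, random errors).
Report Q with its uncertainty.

For a monomial Q ∝ a, b, q^2, y, fractional errors add in quadrature:
  (1·δa/a)² = (1×0.0464)² = 0.00216;  (1·δb/b)² = (1×0.0730)² = 0.00532;  (2·δq/q)² = (2×0.0557)² = 0.0124;  (1·δy/y)² = (1×0.0826)² = 0.00682
δQ/Q = √(0.0267) = 0.163
Q = 1.87e+09, so δQ = 0.163 × 1.87e+09 = 3.05e+08.

(1.87 ± 0.305) × 10^9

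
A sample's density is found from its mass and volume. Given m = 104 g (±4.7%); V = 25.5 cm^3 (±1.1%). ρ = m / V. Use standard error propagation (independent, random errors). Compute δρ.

0.197 g/cm^3

Relative error in a monomial: (δρ/ρ)² = Σ (nᵢ · δxᵢ/xᵢ)².
  (1·δm/m)² = (1×0.0470)² = 0.00221;  (-1·δV/V)² = (-1×0.0110)² = 0.000121
δρ/ρ = √(0.00233) = 0.0483
ρ = 4.08 g/cm^3, so δρ = 0.0483 × 4.08 = 0.197 g/cm^3.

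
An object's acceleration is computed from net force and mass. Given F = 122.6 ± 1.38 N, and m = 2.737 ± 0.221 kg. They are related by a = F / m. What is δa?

3.65 m/s^2

Relative error in a monomial: (δa/a)² = Σ (nᵢ · δxᵢ/xᵢ)².
  (1·δF/F)² = (1×0.0113)² = 0.000127;  (-1·δm/m)² = (-1×0.0807)² = 0.00652
δa/a = √(0.00665) = 0.0815
a = 44.79 m/s^2, so δa = 0.0815 × 44.79 = 3.65 m/s^2.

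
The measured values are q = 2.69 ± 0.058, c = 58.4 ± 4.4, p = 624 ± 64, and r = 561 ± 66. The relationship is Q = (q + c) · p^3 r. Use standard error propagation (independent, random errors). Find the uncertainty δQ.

2.81e+12

Let u = q + c = 61.1. δu = √(δq² + δc²) = √(0.00336 + 19.4) = 4.40, so δu/u = 0.0720.
Q is then a monomial in u, p, r:
δQ/Q = √((δu/u)² + (3·δp/p)² + (1·δr/r)²) = √(0.00519 + 0.0947 + 0.0138) = 0.337
Q = 8.33e+12, so δQ = 0.337 × 8.33e+12 = 2.81e+12.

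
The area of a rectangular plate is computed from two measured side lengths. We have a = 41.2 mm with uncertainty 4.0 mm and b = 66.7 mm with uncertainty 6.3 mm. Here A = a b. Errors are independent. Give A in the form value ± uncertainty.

2750 ± 372 mm^2

Relative error in a monomial: (δA/A)² = Σ (nᵢ · δxᵢ/xᵢ)².
  (1·δa/a)² = (1×0.0971)² = 0.00943;  (1·δb/b)² = (1×0.0945)² = 0.00892
δA/A = √(0.0183) = 0.135
A = 2750 mm^2, so δA = 0.135 × 2750 = 372 mm^2.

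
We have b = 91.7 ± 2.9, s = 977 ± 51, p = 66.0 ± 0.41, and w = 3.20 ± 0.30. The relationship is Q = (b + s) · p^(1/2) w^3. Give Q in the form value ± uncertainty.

(2.84 ± 0.812) × 10^5

Let u = b + s = 1070. δu = √(δb² + δs²) = √(8.41 + 2600) = 51.1, so δu/u = 0.0478.
Q is then a monomial in u, p, w:
δQ/Q = √((δu/u)² + (½·δp/p)² + (3·δw/w)²) = √(0.00228 + 9.65e-06 + 0.0791) = 0.285
Q = 2.84e+05, so δQ = 0.285 × 2.84e+05 = 81200.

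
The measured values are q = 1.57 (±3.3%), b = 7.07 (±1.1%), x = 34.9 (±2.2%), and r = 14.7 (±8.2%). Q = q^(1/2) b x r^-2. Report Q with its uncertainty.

Q is a product of powers, so relative uncertainties combine in quadrature:
  (½·δq/q)² = (0.5×0.0330)² = 0.000272;  (1·δb/b)² = (1×0.0110)² = 0.000121;  (1·δx/x)² = (1×0.0220)² = 0.000484;  (-2·δr/r)² = (-2×0.0820)² = 0.0269
δQ/Q = √(0.0278) = 0.167
Q = 1.43, so δQ = 0.167 × 1.43 = 0.238.

1.43 ± 0.238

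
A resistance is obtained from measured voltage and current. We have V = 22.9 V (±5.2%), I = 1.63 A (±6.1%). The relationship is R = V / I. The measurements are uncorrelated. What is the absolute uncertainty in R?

Each factor contributes (exponent × relative error)² to (δR/R)²:
  (1·δV/V)² = (1×0.0520)² = 0.00270;  (-1·δI/I)² = (-1×0.0610)² = 0.00372
δR/R = √(0.00643) = 0.0802
R = 14.0 Ω, so δR = 0.0802 × 14.0 = 1.13 Ω.

1.13 Ω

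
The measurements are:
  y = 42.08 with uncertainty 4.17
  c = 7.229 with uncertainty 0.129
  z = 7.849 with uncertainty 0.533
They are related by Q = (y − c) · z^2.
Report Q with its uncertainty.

2147 ± 389

Let u = y − c = 34.85. δu = √(δy² + δc²) = √(17.4 + 0.0166) = 4.17, so δu/u = 0.120.
Q is then a monomial in u, z:
δQ/Q = √((δu/u)² + (2·δz/z)²) = √(0.0143 + 0.0184) = 0.181
Q = 2147, so δQ = 0.181 × 2147 = 389.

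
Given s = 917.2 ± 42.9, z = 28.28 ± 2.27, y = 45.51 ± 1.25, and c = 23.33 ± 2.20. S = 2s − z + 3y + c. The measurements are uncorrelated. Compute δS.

S is a linear combination, so absolute uncertainties add in quadrature:
  (2·δs)² = 7360;  (δz)² = 5.15;  (3·δy)² = 14.1;  (δc)² = 4.84
δS = √(7390) = 85.9

85.9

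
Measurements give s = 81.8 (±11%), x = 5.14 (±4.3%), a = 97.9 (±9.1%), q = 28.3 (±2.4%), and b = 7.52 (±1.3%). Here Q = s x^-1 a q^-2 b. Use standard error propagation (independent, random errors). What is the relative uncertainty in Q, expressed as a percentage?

15.7%

Relative error in a monomial: (δQ/Q)² = Σ (nᵢ · δxᵢ/xᵢ)².
  (1·δs/s)² = (1×0.110)² = 0.0121;  (-1·δx/x)² = (-1×0.0430)² = 0.00185;  (1·δa/a)² = (1×0.0910)² = 0.00828;  (-2·δq/q)² = (-2×0.0240)² = 0.00230;  (1·δb/b)² = (1×0.0130)² = 0.000169
δQ/Q = √(0.0247) = 0.157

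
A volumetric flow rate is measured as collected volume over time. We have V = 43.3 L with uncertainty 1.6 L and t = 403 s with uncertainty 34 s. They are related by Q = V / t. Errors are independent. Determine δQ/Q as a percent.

9.21%

Q is a product of powers, so relative uncertainties combine in quadrature:
  (1·δV/V)² = (1×0.0370)² = 0.00137;  (-1·δt/t)² = (-1×0.0844)² = 0.00712
δQ/Q = √(0.00848) = 0.0921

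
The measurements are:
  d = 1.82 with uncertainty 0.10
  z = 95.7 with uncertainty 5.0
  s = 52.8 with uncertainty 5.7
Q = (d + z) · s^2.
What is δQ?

60300

Let u = d + z = 97.5. δu = √(δd² + δz²) = √(0.0100 + 25.0) = 5.00, so δu/u = 0.0513.
Q is then a monomial in u, s:
δQ/Q = √((δu/u)² + (2·δs/s)²) = √(0.00263 + 0.0466) = 0.222
Q = 2.72e+05, so δQ = 0.222 × 2.72e+05 = 60300.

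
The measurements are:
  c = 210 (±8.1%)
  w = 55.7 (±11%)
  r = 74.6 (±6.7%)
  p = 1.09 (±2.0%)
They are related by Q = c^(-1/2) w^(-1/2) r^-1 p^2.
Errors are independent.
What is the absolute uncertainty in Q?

1.53e-05

Since Q is a product/quotient, work with relative uncertainties:
  (−½·δc/c)² = (-0.5×0.0810)² = 0.00164;  (−½·δw/w)² = (-0.5×0.110)² = 0.00302;  (-1·δr/r)² = (-1×0.0670)² = 0.00449;  (2·δp/p)² = (2×0.0200)² = 0.00160
δQ/Q = √(0.0108) = 0.104
Q = 0.000147, so δQ = 0.104 × 0.000147 = 1.53e-05.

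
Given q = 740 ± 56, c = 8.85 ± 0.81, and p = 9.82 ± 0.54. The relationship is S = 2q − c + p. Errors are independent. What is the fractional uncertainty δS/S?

S is a linear combination, so absolute uncertainties add in quadrature:
  (2·δq)² = 12500;  (δc)² = 0.656;  (δp)² = 0.292
δS = √(12500) = 112
S = 1480, so δS/S = 112/1480 = 0.0756.

0.0756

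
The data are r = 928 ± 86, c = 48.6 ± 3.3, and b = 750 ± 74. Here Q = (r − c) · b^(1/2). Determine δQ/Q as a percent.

Let u = r − c = 879. δu = √(δr² + δc²) = √(7400 + 10.9) = 86.1, so δu/u = 0.0979.
Q is then a monomial in u, b:
δQ/Q = √((δu/u)² + (½·δb/b)²) = √(0.00958 + 0.00243) = 0.110

11.0%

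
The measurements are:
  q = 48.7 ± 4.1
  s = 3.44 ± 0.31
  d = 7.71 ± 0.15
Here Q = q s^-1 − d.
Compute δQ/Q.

0.272

Let p = q·s^-1 = 14.2. δp/p = √((1·δq/q)² + (-1·δs/s)²) = √(0.00709 + 0.00812) = 0.123, so δp = 1.75.
Q = p − d: δQ = √(δp² + δd²) = √(3.05 + 0.0225) = 1.75
Q = 6.45, so δQ/Q = 1.75/6.45 = 0.272.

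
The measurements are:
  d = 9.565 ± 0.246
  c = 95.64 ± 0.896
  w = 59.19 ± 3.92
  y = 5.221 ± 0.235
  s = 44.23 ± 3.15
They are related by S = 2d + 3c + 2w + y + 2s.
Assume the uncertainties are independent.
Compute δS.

10.4

Each term contributes (cᵢ δxᵢ)² to (δS)²:
  (2·δd)² = 0.242;  (3·δc)² = 7.23;  (2·δw)² = 61.5;  (δy)² = 0.0552;  (2·δs)² = 39.7
δS = √(109) = 10.4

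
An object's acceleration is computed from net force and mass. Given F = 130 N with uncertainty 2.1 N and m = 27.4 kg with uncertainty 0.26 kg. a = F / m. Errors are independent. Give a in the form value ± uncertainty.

4.74 ± 0.0889 m/s^2

Each factor contributes (exponent × relative error)² to (δa/a)²:
  (1·δF/F)² = (1×0.0162)² = 0.000261;  (-1·δm/m)² = (-1×0.00949)² = 9e-05
δa/a = √(0.000351) = 0.0187
a = 4.74 m/s^2, so δa = 0.0187 × 4.74 = 0.0889 m/s^2.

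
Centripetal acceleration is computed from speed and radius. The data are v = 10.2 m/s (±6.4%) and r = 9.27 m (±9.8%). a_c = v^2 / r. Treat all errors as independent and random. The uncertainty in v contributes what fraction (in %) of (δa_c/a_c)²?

63.0%

(δa_c/a_c)² = (2·δv/v)² + (-1·δr/r)²
  v term: (2×0.0640)² = 0.0164
  r term: (-1×0.0980)² = 0.00960
Total = 0.0260. Share from v = 0.0164/0.0260 = 0.630.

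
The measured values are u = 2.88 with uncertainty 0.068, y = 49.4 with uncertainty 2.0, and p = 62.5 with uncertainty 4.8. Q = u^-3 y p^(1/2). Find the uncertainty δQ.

For a monomial Q ∝ u^-3, y, p^(1/2), fractional errors add in quadrature:
  (-3·δu/u)² = (-3×0.0236)² = 0.00502;  (1·δy/y)² = (1×0.0405)² = 0.00164;  (½·δp/p)² = (0.5×0.0768)² = 0.00147
δQ/Q = √(0.00813) = 0.0902
Q = 16.3, so δQ = 0.0902 × 16.3 = 1.47.

1.47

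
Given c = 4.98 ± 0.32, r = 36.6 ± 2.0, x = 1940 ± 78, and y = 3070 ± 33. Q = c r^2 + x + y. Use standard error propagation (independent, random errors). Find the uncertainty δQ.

850

Let p = c·r^2 = 6670. δp/p = √((1·δc/c)² + (2·δr/r)²) = √(0.00413 + 0.0119) = 0.127, so δp = 846.
Q = p + x + y: δQ = √(δp² + δx² + δy²) = √(7.15e+05 + 6080 + 1090) = 850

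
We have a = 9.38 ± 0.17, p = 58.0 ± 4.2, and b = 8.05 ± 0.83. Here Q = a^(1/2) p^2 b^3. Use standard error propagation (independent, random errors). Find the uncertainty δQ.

1.84e+06

Each factor contributes (exponent × relative error)² to (δQ/Q)²:
  (½·δa/a)² = (0.5×0.0181)² = 8.21e-05;  (2·δp/p)² = (2×0.0724)² = 0.0210;  (3·δb/b)² = (3×0.103)² = 0.0957
δQ/Q = √(0.117) = 0.342
Q = 5.37e+06, so δQ = 0.342 × 5.37e+06 = 1.84e+06.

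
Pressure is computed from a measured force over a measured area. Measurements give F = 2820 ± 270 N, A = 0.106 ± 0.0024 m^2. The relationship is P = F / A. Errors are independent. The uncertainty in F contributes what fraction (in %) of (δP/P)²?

94.7%

(δP/P)² = (1·δF/F)² + (-1·δA/A)²
  F term: (1×0.0957)² = 0.00917
  A term: (-1×0.0226)² = 0.000513
Total = 0.00968. Share from F = 0.00917/0.00968 = 0.947.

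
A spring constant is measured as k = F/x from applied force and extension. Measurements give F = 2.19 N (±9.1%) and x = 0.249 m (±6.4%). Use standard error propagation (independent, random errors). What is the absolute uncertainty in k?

0.978 N/m

Products/powers → add relative errors in quadrature, weighted by exponent:
  (1·δF/F)² = (1×0.0910)² = 0.00828;  (-1·δx/x)² = (-1×0.0640)² = 0.00410
δk/k = √(0.0124) = 0.111
k = 8.80 N/m, so δk = 0.111 × 8.80 = 0.978 N/m.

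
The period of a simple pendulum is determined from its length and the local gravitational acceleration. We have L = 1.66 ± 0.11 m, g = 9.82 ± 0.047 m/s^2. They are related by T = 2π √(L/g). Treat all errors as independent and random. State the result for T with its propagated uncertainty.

For a monomial T ∝ L^(1/2), g^(-1/2), fractional errors add in quadrature:
  (½·δL/L)² = (0.5×0.0663)² = 0.00110;  (−½·δg/g)² = (-0.5×0.00479)² = 5.73e-06
δT/T = √(0.00110) = 0.0332
T = 2.58 s, so δT = 0.0332 × 2.58 = 0.0858 s.

2.58 ± 0.0858 s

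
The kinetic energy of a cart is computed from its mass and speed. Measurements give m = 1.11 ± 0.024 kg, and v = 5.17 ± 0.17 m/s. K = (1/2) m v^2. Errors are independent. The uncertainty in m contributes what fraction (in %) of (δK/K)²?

9.75%

(δK/K)² = (1·δm/m)² + (2·δv/v)²
  m term: (1×0.0216)² = 0.000467
  v term: (2×0.0329)² = 0.00432
Total = 0.00479. Share from m = 0.000467/0.00479 = 0.0975.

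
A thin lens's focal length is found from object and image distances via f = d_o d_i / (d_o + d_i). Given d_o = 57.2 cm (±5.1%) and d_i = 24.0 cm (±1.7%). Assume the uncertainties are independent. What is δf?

∂f/∂d_o = (d_i/(d_o+d_i))² = 0.0874;  ∂f/∂d_i = (d_o/(d_o+d_i))² = 0.496
δf = √((∂f/∂d_o · δd_o)² + (∂f/∂d_i · δd_i)²) = √(0.0649 + 0.0410) = 0.325 cm

0.325 cm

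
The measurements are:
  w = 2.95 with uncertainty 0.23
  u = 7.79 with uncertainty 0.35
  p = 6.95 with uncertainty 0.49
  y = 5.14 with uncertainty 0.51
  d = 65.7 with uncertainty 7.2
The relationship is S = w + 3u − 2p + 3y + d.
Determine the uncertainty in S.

7.50

S is a linear combination, so absolute uncertainties add in quadrature:
  (δw)² = 0.0529;  (3·δu)² = 1.10;  (2·δp)² = 0.960;  (3·δy)² = 2.34;  (δd)² = 51.8
δS = √(56.3) = 7.50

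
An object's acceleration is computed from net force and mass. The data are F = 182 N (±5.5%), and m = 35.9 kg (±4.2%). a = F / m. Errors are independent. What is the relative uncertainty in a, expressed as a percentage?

6.92%

Relative error in a monomial: (δa/a)² = Σ (nᵢ · δxᵢ/xᵢ)².
  (1·δF/F)² = (1×0.0550)² = 0.00302;  (-1·δm/m)² = (-1×0.0420)² = 0.00176
δa/a = √(0.00479) = 0.0692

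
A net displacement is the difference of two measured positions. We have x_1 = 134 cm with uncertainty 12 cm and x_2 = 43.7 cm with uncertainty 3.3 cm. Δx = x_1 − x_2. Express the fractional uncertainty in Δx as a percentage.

Sums and differences: (δΔx)² = Σ (cᵢ δxᵢ)².
  (δx_1)² = 144;  (δx_2)² = 10.9
δΔx = √(155) = 12.4 cm
Δx = 90.3 cm, so δΔx/Δx = 12.4/90.3 = 0.138.

13.8%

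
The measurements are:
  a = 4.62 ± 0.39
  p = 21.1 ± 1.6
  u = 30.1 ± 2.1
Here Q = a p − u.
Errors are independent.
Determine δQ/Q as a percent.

Let w = a·p = 97.5. δw/w = √((1·δa/a)² + (1·δp/p)²) = √(0.00713 + 0.00575) = 0.113, so δw = 11.1.
Q = w − u: δQ = √(δw² + δu²) = √(122 + 4.41) = 11.3
Q = 67.4, so δQ/Q = 11.3/67.4 = 0.167.

16.7%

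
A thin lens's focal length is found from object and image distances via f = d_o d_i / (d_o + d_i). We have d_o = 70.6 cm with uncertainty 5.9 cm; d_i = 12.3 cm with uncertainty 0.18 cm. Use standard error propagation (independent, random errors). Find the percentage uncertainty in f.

1.76%

∂f/∂d_o = (d_i/(d_o+d_i))² = 0.0220;  ∂f/∂d_i = (d_o/(d_o+d_i))² = 0.725
δf = √((∂f/∂d_o · δd_o)² + (∂f/∂d_i · δd_i)²) = √(0.0169 + 0.0170) = 0.184 cm
f = 10.5 cm, so δf/f = 0.184/10.5 = 0.0176.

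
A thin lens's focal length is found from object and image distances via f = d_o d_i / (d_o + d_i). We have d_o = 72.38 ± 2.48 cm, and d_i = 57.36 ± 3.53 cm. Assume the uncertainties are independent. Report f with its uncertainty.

32.00 ± 1.20 cm

∂f/∂d_o = (d_i/(d_o+d_i))² = 0.195;  ∂f/∂d_i = (d_o/(d_o+d_i))² = 0.311
δf = √((∂f/∂d_o · δd_o)² + (∂f/∂d_i · δd_i)²) = √(0.235 + 1.21) = 1.20 cm
f = 32.00 cm.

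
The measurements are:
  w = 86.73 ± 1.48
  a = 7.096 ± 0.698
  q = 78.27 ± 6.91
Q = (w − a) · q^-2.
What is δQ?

0.00231

Let u = w − a = 79.63. δu = √(δw² + δa²) = √(2.19 + 0.487) = 1.64, so δu/u = 0.0205.
Q is then a monomial in u, q:
δQ/Q = √((δu/u)² + (-2·δq/q)²) = √(0.000422 + 0.0312) = 0.178
Q = 0.01300, so δQ = 0.178 × 0.01300 = 0.00231.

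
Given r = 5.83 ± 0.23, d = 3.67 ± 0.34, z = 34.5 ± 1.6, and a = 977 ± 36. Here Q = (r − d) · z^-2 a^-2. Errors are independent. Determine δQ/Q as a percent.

Let u = r − d = 2.16. δu = √(δr² + δd²) = √(0.0529 + 0.116) = 0.410, so δu/u = 0.190.
Q is then a monomial in u, z, a:
δQ/Q = √((δu/u)² + (-2·δz/z)² + (-2·δa/a)²) = √(0.0361 + 0.00860 + 0.00543) = 0.224

22.4%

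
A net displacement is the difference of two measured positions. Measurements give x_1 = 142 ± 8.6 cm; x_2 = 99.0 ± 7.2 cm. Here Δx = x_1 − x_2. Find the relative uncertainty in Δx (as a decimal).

Δx is a linear combination, so absolute uncertainties add in quadrature:
  (δx_1)² = 74.0;  (δx_2)² = 51.8
δΔx = √(126) = 11.2 cm
Δx = 43.0 cm, so δΔx/Δx = 11.2/43.0 = 0.261.

0.261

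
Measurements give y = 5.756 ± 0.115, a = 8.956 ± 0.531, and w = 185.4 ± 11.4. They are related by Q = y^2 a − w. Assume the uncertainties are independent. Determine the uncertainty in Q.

Let p = y^2·a = 296.7. δp/p = √((2·δy/y)² + (1·δa/a)²) = √(0.00160 + 0.00352) = 0.0715, so δp = 21.2.
Q = p − w: δQ = √(δp² + δw²) = √(450 + 130) = 24.1

24.1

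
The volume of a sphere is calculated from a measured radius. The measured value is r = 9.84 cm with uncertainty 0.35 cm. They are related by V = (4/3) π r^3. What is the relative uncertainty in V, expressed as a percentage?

10.7%

V is a product of powers, so relative uncertainties combine in quadrature:
  (3·δr/r)² = (3×0.0356)² = 0.0114
δV/V = √(0.0114) = 0.107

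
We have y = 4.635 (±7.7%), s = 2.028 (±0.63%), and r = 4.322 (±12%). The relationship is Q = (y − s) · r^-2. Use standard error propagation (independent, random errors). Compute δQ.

Let u = y − s = 2.607. δu = √(δy² + δs²) = √(0.127 + 0.000163) = 0.357, so δu/u = 0.137.
Q is then a monomial in u, r:
δQ/Q = √((δu/u)² + (-2·δr/r)²) = √(0.0188 + 0.0576) = 0.276
Q = 0.1396, so δQ = 0.276 × 0.1396 = 0.0386.

0.0386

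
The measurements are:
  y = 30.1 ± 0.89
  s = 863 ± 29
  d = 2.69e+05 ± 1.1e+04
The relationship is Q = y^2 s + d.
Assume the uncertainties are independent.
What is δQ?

54300

Let p = y^2·s = 7.82e+05. δp/p = √((2·δy/y)² + (1·δs/s)²) = √(0.00350 + 0.00113) = 0.0680, so δp = 53200.
Q = p + d: δQ = √(δp² + δd²) = √(2.83e+09 + 1.21e+08) = 54300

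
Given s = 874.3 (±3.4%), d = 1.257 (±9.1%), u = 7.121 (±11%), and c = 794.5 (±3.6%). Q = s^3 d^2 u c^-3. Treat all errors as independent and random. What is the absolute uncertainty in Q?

Since Q is a product/quotient, work with relative uncertainties:
  (3·δs/s)² = (3×0.0340)² = 0.0104;  (2·δd/d)² = (2×0.0910)² = 0.0331;  (1·δu/u)² = (1×0.110)² = 0.0121;  (-3·δc/c)² = (-3×0.0360)² = 0.0117
δQ/Q = √(0.0673) = 0.259
Q = 14.99, so δQ = 0.259 × 14.99 = 3.89.

3.89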